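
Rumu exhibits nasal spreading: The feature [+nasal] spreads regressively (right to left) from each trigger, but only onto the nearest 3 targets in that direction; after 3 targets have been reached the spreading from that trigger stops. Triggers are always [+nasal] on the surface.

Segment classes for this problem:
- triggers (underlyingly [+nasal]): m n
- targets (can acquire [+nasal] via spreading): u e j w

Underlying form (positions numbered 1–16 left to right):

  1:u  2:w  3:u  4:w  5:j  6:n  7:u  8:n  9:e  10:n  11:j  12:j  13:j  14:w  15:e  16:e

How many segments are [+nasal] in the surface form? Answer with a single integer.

From /n/ at 6 leftward: 5 /j/ → [+nasal]; 4 /w/ → [+nasal]; 3 /u/ → [+nasal]; bound reached.
From /n/ at 8 leftward: 7 /u/ → [+nasal]; 6 /n/ is itself a trigger — this domain ends here.
From /n/ at 10 leftward: 9 /e/ → [+nasal]; 8 /n/ is itself a trigger — this domain ends here.
Targets with no active source: positions 1 2 11 12 13 14 15 16 stay [-nasal].
[+nasal] positions on the surface: 3 4 5 6 7 8 9 10.

8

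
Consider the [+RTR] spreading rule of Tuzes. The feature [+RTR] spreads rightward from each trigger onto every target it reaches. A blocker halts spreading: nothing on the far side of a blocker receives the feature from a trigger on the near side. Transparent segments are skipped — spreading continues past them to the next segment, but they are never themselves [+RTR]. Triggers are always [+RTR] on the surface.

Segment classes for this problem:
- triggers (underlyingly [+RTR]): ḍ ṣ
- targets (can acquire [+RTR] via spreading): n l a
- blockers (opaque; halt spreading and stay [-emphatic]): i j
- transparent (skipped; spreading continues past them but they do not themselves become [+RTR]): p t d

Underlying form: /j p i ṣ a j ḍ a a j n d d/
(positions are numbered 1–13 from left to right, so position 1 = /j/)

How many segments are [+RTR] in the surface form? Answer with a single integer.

From /ṣ/ at 4 rightward: 5 /a/ → [+RTR]; 6 /j/ blocks.
From /ḍ/ at 7 rightward: 8 /a/ → [+RTR]; 9 /a/ → [+RTR]; 10 /j/ blocks.
Target with no active source: position 11 stays [-emphatic].
[+RTR] positions on the surface: 4 5 7 8 9.

5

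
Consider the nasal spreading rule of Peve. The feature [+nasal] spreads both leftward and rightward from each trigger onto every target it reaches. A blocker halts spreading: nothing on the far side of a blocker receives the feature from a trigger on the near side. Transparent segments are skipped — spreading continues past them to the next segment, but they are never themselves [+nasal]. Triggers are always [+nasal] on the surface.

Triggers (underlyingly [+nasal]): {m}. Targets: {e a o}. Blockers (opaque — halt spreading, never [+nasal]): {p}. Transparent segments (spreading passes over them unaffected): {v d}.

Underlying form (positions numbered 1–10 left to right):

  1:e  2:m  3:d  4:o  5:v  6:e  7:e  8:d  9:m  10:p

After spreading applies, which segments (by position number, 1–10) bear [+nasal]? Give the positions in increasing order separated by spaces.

1 2 4 6 7 9

From /m/ at 2 rightward: 3 /d/ transparent; 4 /o/ → [+nasal]; 5 /v/ transparent; 6 /e/ → [+nasal]; 7 /e/ → [+nasal]; 8 /d/ transparent; 9 /m/ is itself a trigger — this domain ends here.
From /m/ at 2 leftward: 1 /e/ → [+nasal]; word edge.
From /m/ at 9 rightward: 10 /p/ blocks.
From /m/ at 9 leftward: 8 /d/ transparent; 7 /e/ → [+nasal]; 6 /e/ → [+nasal]; 5 /v/ transparent; 4 /o/ → [+nasal]; 3 /d/ transparent; 2 /m/ is itself a trigger — this domain ends here.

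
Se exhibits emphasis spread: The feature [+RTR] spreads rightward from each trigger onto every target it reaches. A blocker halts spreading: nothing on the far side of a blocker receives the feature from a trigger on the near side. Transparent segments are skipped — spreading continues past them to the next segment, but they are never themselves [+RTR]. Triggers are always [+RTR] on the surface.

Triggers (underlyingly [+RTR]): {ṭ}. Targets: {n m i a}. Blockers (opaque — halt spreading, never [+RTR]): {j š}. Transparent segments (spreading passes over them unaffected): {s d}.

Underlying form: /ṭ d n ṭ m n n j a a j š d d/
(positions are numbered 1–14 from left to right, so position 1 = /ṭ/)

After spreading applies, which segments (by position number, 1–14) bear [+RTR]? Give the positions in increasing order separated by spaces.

1 3 4 5 6 7

From /ṭ/ at 1 rightward: 2 /d/ transparent; 3 /n/ → [+RTR]; 4 /ṭ/ is itself a trigger — this domain ends here.
From /ṭ/ at 4 rightward: 5 /m/ → [+RTR]; 6 /n/ → [+RTR]; 7 /n/ → [+RTR]; 8 /j/ blocks.
Targets with no active source: positions 9 10 stay [-emphatic].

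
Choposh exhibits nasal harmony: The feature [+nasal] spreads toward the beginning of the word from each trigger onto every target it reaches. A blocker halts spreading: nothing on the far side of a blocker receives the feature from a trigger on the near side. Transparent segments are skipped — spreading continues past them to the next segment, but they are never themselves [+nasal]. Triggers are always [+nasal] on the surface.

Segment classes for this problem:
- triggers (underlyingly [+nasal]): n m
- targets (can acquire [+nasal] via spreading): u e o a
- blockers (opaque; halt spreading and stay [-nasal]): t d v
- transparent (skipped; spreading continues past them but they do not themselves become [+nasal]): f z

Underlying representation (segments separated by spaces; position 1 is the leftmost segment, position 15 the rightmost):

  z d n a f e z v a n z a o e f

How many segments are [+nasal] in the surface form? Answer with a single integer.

From /n/ at 3 leftward: 2 /d/ blocks.
From /n/ at 10 leftward: 9 /a/ → [+nasal]; 8 /v/ blocks.
Targets with no active source: positions 4 6 12 13 14 stay [-nasal].
[+nasal] positions on the surface: 3 9 10.

3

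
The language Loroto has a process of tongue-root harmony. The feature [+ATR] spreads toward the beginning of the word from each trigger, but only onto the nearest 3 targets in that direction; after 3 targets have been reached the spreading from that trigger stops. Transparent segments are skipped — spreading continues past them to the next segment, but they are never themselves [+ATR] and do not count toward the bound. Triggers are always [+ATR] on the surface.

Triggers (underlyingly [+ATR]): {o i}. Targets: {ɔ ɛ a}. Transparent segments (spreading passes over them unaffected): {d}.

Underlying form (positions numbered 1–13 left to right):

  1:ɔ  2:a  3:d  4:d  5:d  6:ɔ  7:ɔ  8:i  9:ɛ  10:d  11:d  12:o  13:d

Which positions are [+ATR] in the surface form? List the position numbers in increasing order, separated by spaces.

2 6 7 8 9 12

From /i/ at 8 leftward: 7 /ɔ/ → [+ATR]; 6 /ɔ/ → [+ATR]; 5 /d/ transparent; 4 /d/ transparent; 3 /d/ transparent; 2 /a/ → [+ATR]; bound reached.
From /o/ at 12 leftward: 11 /d/ transparent; 10 /d/ transparent; 9 /ɛ/ → [+ATR]; 8 /i/ is itself a trigger — this domain ends here.
Target with no active source: position 1 stays [-ATR].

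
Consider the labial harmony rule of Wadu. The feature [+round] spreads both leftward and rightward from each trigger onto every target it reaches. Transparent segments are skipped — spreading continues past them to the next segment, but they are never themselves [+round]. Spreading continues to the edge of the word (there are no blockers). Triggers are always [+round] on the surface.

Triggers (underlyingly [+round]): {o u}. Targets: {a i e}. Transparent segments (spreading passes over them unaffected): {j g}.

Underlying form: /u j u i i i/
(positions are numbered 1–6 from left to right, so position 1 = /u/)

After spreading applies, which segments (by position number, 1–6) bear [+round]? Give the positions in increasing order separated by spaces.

1 3 4 5 6

From /u/ at 1 rightward: 2 /j/ transparent; 3 /u/ is itself a trigger — this domain ends here.
From /u/ at 1 leftward: word edge.
From /u/ at 3 rightward: 4 /i/ → [+round]; 5 /i/ → [+round]; 6 /i/ → [+round]; word edge.
From /u/ at 3 leftward: 2 /j/ transparent; 1 /u/ is itself a trigger — this domain ends here.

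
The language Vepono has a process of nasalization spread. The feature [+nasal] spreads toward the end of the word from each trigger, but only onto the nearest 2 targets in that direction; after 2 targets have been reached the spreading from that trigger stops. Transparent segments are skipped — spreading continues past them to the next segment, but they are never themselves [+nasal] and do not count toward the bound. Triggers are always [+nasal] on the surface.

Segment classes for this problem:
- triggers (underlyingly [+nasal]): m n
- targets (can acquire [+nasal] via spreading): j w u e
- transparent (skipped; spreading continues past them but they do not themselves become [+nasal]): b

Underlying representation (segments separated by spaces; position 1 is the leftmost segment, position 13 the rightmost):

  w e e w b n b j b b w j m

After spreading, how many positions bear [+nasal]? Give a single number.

4

From /n/ at 6 rightward: 7 /b/ transparent; 8 /j/ → [+nasal]; 9 /b/ transparent; 10 /b/ transparent; 11 /w/ → [+nasal]; bound reached.
From /m/ at 13 rightward: word edge.
Targets with no active source: positions 1 2 3 4 12 stay [-nasal].
[+nasal] positions on the surface: 6 8 11 13.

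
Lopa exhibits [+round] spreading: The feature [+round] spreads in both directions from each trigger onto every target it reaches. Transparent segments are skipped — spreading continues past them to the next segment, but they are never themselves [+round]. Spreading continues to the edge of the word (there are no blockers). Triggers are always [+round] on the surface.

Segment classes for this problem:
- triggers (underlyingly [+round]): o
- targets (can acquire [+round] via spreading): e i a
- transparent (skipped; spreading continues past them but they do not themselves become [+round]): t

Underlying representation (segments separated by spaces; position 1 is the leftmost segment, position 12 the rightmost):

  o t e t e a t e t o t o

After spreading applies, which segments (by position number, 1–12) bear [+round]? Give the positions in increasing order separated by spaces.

From /o/ at 1 rightward: 2 /t/ transparent; 3 /e/ → [+round]; 4 /t/ transparent; 5 /e/ → [+round]; 6 /a/ → [+round]; 7 /t/ transparent; 8 /e/ → [+round]; 9 /t/ transparent; 10 /o/ is itself a trigger — this domain ends here.
From /o/ at 1 leftward: word edge.
From /o/ at 10 rightward: 11 /t/ transparent; 12 /o/ is itself a trigger — this domain ends here.
From /o/ at 10 leftward: 9 /t/ transparent; 8 /e/ → [+round]; 7 /t/ transparent; 6 /a/ → [+round]; 5 /e/ → [+round]; 4 /t/ transparent; 3 /e/ → [+round]; 2 /t/ transparent; 1 /o/ is itself a trigger — this domain ends here.
From /o/ at 12 rightward: word edge.
From /o/ at 12 leftward: 11 /t/ transparent; 10 /o/ is itself a trigger — this domain ends here.

1 3 5 6 8 10 12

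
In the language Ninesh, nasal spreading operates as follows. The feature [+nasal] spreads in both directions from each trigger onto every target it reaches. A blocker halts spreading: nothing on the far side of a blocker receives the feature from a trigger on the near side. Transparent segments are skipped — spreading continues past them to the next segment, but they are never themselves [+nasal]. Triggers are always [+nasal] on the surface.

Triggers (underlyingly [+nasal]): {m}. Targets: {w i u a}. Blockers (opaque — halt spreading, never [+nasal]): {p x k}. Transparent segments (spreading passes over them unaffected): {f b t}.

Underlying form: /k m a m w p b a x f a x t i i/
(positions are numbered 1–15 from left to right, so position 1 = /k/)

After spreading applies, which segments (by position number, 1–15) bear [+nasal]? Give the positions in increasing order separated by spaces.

2 3 4 5

From /m/ at 2 rightward: 3 /a/ → [+nasal]; 4 /m/ is itself a trigger — this domain ends here.
From /m/ at 2 leftward: 1 /k/ blocks.
From /m/ at 4 rightward: 5 /w/ → [+nasal]; 6 /p/ blocks.
From /m/ at 4 leftward: 3 /a/ → [+nasal]; 2 /m/ is itself a trigger — this domain ends here.
Targets with no active source: positions 8 11 14 15 stay [-nasal].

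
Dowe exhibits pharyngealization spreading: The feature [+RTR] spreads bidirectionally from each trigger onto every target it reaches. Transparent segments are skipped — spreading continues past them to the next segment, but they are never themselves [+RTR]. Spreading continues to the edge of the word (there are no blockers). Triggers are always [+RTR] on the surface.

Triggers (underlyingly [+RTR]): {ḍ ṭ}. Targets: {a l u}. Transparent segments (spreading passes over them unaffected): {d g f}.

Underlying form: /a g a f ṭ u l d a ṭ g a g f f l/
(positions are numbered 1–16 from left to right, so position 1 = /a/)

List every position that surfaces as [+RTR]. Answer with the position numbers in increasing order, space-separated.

From /ṭ/ at 5 rightward: 6 /u/ → [+RTR]; 7 /l/ → [+RTR]; 8 /d/ transparent; 9 /a/ → [+RTR]; 10 /ṭ/ is itself a trigger — this domain ends here.
From /ṭ/ at 5 leftward: 4 /f/ transparent; 3 /a/ → [+RTR]; 2 /g/ transparent; 1 /a/ → [+RTR]; word edge.
From /ṭ/ at 10 rightward: 11 /g/ transparent; 12 /a/ → [+RTR]; 13 /g/ transparent; 14 /f/ transparent; 15 /f/ transparent; 16 /l/ → [+RTR]; word edge.
From /ṭ/ at 10 leftward: 9 /a/ → [+RTR]; 8 /d/ transparent; 7 /l/ → [+RTR]; 6 /u/ → [+RTR]; 5 /ṭ/ is itself a trigger — this domain ends here.

1 3 5 6 7 9 10 12 16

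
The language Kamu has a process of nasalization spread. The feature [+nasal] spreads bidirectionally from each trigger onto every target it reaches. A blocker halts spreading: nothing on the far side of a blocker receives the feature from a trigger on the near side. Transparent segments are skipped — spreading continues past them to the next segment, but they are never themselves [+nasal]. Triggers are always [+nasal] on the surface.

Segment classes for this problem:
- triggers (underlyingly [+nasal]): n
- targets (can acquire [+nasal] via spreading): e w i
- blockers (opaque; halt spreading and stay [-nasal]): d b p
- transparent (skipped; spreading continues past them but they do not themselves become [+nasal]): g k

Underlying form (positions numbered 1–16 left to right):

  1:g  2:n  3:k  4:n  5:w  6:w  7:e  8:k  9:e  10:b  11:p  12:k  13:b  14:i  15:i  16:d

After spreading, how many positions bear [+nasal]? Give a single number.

6

From /n/ at 2 rightward: 3 /k/ transparent; 4 /n/ is itself a trigger — this domain ends here.
From /n/ at 2 leftward: 1 /g/ transparent; word edge.
From /n/ at 4 rightward: 5 /w/ → [+nasal]; 6 /w/ → [+nasal]; 7 /e/ → [+nasal]; 8 /k/ transparent; 9 /e/ → [+nasal]; 10 /b/ blocks.
From /n/ at 4 leftward: 3 /k/ transparent; 2 /n/ is itself a trigger — this domain ends here.
Targets with no active source: positions 14 15 stay [-nasal].
[+nasal] positions on the surface: 2 4 5 6 7 9.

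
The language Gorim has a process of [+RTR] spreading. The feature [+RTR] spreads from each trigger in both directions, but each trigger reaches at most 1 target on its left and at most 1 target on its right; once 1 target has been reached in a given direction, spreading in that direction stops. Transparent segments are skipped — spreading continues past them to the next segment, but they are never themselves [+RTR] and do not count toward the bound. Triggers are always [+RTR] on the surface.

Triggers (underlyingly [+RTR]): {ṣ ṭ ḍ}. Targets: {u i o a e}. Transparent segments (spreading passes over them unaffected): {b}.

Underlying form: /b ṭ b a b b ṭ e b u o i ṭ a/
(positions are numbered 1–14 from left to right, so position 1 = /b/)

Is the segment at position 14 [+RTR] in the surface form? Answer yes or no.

yes

From /ṭ/ at 2 rightward: 3 /b/ transparent; 4 /a/ → [+RTR]; bound reached.
From /ṭ/ at 2 leftward: 1 /b/ transparent; word edge.
From /ṭ/ at 7 rightward: 8 /e/ → [+RTR]; bound reached.
From /ṭ/ at 7 leftward: 6 /b/ transparent; 5 /b/ transparent; 4 /a/ → [+RTR]; bound reached.
From /ṭ/ at 13 rightward: 14 /a/ → [+RTR]; bound reached.
From /ṭ/ at 13 leftward: 12 /i/ → [+RTR]; bound reached.
Targets with no active source: positions 10 11 stay [-emphatic].
[+RTR] positions on the surface: 2 4 7 8 12 13 14.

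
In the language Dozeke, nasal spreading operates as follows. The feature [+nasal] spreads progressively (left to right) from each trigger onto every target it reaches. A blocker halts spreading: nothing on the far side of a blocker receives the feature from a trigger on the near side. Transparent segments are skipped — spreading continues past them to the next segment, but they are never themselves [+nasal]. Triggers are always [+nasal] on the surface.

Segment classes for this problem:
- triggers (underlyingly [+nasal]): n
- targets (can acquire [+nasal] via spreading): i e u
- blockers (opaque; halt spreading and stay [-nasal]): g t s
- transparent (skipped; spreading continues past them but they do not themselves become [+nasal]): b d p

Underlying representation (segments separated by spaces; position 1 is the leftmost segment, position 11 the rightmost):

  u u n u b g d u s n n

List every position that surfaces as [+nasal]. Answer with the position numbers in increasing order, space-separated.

3 4 10 11

From /n/ at 3 rightward: 4 /u/ → [+nasal]; 5 /b/ transparent; 6 /g/ blocks.
From /n/ at 10 rightward: 11 /n/ is itself a trigger — this domain ends here.
From /n/ at 11 rightward: word edge.
Targets with no active source: positions 1 2 8 stay [-nasal].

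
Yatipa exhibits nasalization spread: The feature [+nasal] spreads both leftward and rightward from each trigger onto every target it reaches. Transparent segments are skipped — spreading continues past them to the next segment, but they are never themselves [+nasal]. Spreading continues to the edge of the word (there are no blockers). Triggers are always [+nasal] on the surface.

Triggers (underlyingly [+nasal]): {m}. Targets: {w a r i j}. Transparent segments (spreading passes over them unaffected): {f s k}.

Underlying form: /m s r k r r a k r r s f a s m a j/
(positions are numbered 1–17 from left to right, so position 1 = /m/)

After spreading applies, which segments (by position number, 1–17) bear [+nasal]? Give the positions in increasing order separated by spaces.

1 3 5 6 7 9 10 13 15 16 17

From /m/ at 1 rightward: 2 /s/ transparent; 3 /r/ → [+nasal]; 4 /k/ transparent; 5 /r/ → [+nasal]; 6 /r/ → [+nasal]; 7 /a/ → [+nasal]; 8 /k/ transparent; 9 /r/ → [+nasal]; 10 /r/ → [+nasal]; 11 /s/ transparent; 12 /f/ transparent; 13 /a/ → [+nasal]; 14 /s/ transparent; 15 /m/ is itself a trigger — this domain ends here.
From /m/ at 1 leftward: word edge.
From /m/ at 15 rightward: 16 /a/ → [+nasal]; 17 /j/ → [+nasal]; word edge.
From /m/ at 15 leftward: 14 /s/ transparent; 13 /a/ → [+nasal]; 12 /f/ transparent; 11 /s/ transparent; 10 /r/ → [+nasal]; 9 /r/ → [+nasal]; 8 /k/ transparent; 7 /a/ → [+nasal]; 6 /r/ → [+nasal]; 5 /r/ → [+nasal]; 4 /k/ transparent; 3 /r/ → [+nasal]; 2 /s/ transparent; 1 /m/ is itself a trigger — this domain ends here.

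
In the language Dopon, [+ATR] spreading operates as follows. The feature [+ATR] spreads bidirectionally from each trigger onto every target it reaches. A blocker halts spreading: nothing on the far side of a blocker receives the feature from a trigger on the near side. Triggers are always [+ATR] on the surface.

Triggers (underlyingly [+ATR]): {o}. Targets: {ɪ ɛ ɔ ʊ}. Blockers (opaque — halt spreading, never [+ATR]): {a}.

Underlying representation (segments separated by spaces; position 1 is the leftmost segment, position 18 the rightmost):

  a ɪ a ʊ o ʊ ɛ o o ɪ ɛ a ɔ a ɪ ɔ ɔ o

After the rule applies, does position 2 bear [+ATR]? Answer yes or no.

no

From /o/ at 5 rightward: 6 /ʊ/ → [+ATR]; 7 /ɛ/ → [+ATR]; 8 /o/ is itself a trigger — this domain ends here.
From /o/ at 5 leftward: 4 /ʊ/ → [+ATR]; 3 /a/ blocks.
From /o/ at 8 rightward: 9 /o/ is itself a trigger — this domain ends here.
From /o/ at 8 leftward: 7 /ɛ/ → [+ATR]; 6 /ʊ/ → [+ATR]; 5 /o/ is itself a trigger — this domain ends here.
From /o/ at 9 rightward: 10 /ɪ/ → [+ATR]; 11 /ɛ/ → [+ATR]; 12 /a/ blocks.
From /o/ at 9 leftward: 8 /o/ is itself a trigger — this domain ends here.
From /o/ at 18 rightward: word edge.
From /o/ at 18 leftward: 17 /ɔ/ → [+ATR]; 16 /ɔ/ → [+ATR]; 15 /ɪ/ → [+ATR]; 14 /a/ blocks.
Targets with no active source: positions 2 13 stay [-ATR].
[+ATR] positions on the surface: 4 5 6 7 8 9 10 11 15 16 17 18.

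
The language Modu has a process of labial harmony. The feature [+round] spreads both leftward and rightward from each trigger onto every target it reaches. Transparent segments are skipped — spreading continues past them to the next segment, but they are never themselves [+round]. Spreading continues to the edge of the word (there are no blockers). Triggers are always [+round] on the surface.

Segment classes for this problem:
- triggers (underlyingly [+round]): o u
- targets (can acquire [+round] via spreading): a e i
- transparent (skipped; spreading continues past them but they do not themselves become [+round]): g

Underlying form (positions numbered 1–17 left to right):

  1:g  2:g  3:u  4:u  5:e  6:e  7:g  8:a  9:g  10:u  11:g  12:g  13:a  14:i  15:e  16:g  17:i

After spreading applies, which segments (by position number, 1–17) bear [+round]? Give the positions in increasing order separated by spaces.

3 4 5 6 8 10 13 14 15 17

From /u/ at 3 rightward: 4 /u/ is itself a trigger — this domain ends here.
From /u/ at 3 leftward: 2 /g/ transparent; 1 /g/ transparent; word edge.
From /u/ at 4 rightward: 5 /e/ → [+round]; 6 /e/ → [+round]; 7 /g/ transparent; 8 /a/ → [+round]; 9 /g/ transparent; 10 /u/ is itself a trigger — this domain ends here.
From /u/ at 4 leftward: 3 /u/ is itself a trigger — this domain ends here.
From /u/ at 10 rightward: 11 /g/ transparent; 12 /g/ transparent; 13 /a/ → [+round]; 14 /i/ → [+round]; 15 /e/ → [+round]; 16 /g/ transparent; 17 /i/ → [+round]; word edge.
From /u/ at 10 leftward: 9 /g/ transparent; 8 /a/ → [+round]; 7 /g/ transparent; 6 /e/ → [+round]; 5 /e/ → [+round]; 4 /u/ is itself a trigger — this domain ends here.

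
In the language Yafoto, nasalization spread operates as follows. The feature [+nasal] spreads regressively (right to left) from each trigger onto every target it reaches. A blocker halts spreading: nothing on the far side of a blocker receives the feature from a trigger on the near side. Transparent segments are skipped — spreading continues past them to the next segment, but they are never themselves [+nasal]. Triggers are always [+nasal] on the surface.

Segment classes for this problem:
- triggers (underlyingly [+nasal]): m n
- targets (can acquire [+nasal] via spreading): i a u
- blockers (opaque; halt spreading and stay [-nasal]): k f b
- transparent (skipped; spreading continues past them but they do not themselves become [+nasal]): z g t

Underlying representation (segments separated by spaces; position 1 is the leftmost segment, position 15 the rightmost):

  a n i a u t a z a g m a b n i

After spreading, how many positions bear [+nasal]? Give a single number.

From /n/ at 2 leftward: 1 /a/ → [+nasal]; word edge.
From /m/ at 11 leftward: 10 /g/ transparent; 9 /a/ → [+nasal]; 8 /z/ transparent; 7 /a/ → [+nasal]; 6 /t/ transparent; 5 /u/ → [+nasal]; 4 /a/ → [+nasal]; 3 /i/ → [+nasal]; 2 /n/ is itself a trigger — this domain ends here.
From /n/ at 14 leftward: 13 /b/ blocks.
Targets with no active source: positions 12 15 stay [-nasal].
[+nasal] positions on the surface: 1 2 3 4 5 7 9 11 14.

9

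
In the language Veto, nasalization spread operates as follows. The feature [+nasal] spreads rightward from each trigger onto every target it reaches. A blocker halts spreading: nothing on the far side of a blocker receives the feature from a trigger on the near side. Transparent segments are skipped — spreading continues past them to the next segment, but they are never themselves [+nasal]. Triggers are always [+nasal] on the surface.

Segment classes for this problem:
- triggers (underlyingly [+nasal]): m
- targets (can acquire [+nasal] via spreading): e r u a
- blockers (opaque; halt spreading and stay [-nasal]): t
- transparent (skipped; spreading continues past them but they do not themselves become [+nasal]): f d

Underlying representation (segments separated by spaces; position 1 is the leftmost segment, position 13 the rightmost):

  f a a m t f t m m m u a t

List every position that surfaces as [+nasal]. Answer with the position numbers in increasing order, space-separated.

4 8 9 10 11 12

From /m/ at 4 rightward: 5 /t/ blocks.
From /m/ at 8 rightward: 9 /m/ is itself a trigger — this domain ends here.
From /m/ at 9 rightward: 10 /m/ is itself a trigger — this domain ends here.
From /m/ at 10 rightward: 11 /u/ → [+nasal]; 12 /a/ → [+nasal]; 13 /t/ blocks.
Targets with no active source: positions 2 3 stay [-nasal].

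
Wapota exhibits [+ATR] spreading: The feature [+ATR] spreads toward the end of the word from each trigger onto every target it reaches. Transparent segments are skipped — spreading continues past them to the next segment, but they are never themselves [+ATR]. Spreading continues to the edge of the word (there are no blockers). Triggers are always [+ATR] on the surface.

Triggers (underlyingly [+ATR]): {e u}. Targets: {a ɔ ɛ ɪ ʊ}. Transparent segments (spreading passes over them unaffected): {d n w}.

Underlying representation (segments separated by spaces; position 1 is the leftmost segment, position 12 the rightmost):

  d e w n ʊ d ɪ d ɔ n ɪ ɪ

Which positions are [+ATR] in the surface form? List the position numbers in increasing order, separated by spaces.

2 5 7 9 11 12

From /e/ at 2 rightward: 3 /w/ transparent; 4 /n/ transparent; 5 /ʊ/ → [+ATR]; 6 /d/ transparent; 7 /ɪ/ → [+ATR]; 8 /d/ transparent; 9 /ɔ/ → [+ATR]; 10 /n/ transparent; 11 /ɪ/ → [+ATR]; 12 /ɪ/ → [+ATR]; word edge.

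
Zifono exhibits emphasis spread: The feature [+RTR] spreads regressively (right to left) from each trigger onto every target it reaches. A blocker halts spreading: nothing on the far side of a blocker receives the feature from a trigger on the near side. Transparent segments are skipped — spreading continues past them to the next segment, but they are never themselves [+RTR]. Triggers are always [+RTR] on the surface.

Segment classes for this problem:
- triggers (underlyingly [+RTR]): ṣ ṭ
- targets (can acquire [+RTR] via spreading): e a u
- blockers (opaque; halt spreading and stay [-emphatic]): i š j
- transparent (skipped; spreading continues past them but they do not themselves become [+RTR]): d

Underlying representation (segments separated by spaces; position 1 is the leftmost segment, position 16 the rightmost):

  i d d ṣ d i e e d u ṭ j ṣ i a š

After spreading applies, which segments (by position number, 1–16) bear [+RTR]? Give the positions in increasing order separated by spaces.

From /ṣ/ at 4 leftward: 3 /d/ transparent; 2 /d/ transparent; 1 /i/ blocks.
From /ṭ/ at 11 leftward: 10 /u/ → [+RTR]; 9 /d/ transparent; 8 /e/ → [+RTR]; 7 /e/ → [+RTR]; 6 /i/ blocks.
From /ṣ/ at 13 leftward: 12 /j/ blocks.
Target with no active source: position 15 stays [-emphatic].

4 7 8 10 11 13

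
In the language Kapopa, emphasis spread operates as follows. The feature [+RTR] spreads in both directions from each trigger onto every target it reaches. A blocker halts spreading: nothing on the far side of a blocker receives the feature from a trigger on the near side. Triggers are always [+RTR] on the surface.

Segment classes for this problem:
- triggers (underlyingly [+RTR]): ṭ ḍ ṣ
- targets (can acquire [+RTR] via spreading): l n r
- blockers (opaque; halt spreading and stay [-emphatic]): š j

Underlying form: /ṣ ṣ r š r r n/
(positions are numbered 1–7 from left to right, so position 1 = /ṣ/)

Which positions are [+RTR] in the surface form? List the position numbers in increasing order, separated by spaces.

From /ṣ/ at 1 rightward: 2 /ṣ/ is itself a trigger — this domain ends here.
From /ṣ/ at 1 leftward: word edge.
From /ṣ/ at 2 rightward: 3 /r/ → [+RTR]; 4 /š/ blocks.
From /ṣ/ at 2 leftward: 1 /ṣ/ is itself a trigger — this domain ends here.
Targets with no active source: positions 5 6 7 stay [-emphatic].

1 2 3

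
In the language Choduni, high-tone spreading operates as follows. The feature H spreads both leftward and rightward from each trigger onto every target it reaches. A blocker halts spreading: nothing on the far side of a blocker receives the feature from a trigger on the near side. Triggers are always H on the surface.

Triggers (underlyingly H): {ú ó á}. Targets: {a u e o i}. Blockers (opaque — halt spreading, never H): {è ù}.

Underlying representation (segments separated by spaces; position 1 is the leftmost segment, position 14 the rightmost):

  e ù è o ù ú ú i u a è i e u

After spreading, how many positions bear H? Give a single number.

5

From /ú/ at 6 rightward: 7 /ú/ is itself a trigger — this domain ends here.
From /ú/ at 6 leftward: 5 /ù/ blocks.
From /ú/ at 7 rightward: 8 /i/ → H; 9 /u/ → H; 10 /a/ → H; 11 /è/ blocks.
From /ú/ at 7 leftward: 6 /ú/ is itself a trigger — this domain ends here.
Targets with no active source: positions 1 4 12 13 14 stay [-high tone].
H positions on the surface: 6 7 8 9 10.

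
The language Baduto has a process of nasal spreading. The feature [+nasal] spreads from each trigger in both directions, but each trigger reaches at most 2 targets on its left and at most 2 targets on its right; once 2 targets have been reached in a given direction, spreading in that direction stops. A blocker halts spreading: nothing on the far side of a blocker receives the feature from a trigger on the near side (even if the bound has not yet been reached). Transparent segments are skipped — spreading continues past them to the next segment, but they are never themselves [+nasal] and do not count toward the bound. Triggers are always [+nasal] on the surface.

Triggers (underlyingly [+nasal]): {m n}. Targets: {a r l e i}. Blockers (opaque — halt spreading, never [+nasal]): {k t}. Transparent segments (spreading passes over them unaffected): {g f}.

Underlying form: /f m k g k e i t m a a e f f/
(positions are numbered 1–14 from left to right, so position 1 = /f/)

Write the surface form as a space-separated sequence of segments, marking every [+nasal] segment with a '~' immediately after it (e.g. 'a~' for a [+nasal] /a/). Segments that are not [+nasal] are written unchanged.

f m~ k g k e i t m~ a~ a~ e f f

From /m/ at 2 rightward: 3 /k/ blocks.
From /m/ at 2 leftward: 1 /f/ transparent; word edge.
From /m/ at 9 rightward: 10 /a/ → [+nasal]; 11 /a/ → [+nasal]; bound reached.
From /m/ at 9 leftward: 8 /t/ blocks.
Targets with no active source: positions 6 7 12 stay [-nasal].
[+nasal] positions on the surface: 2 9 10 11.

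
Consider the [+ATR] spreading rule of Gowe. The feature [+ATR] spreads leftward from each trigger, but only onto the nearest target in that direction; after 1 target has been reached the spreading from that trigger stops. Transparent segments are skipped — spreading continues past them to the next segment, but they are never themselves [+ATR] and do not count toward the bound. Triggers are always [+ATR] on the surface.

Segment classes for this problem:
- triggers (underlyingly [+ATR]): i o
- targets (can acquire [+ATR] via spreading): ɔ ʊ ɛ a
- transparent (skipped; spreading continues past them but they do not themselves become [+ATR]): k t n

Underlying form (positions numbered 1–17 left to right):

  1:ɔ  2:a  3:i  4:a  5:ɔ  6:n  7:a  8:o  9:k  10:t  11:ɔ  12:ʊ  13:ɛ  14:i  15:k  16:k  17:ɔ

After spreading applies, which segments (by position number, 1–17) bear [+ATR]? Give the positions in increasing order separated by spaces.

From /i/ at 3 leftward: 2 /a/ → [+ATR]; bound reached.
From /o/ at 8 leftward: 7 /a/ → [+ATR]; bound reached.
From /i/ at 14 leftward: 13 /ɛ/ → [+ATR]; bound reached.
Targets with no active source: positions 1 4 5 11 12 17 stay [-ATR].

2 3 7 8 13 14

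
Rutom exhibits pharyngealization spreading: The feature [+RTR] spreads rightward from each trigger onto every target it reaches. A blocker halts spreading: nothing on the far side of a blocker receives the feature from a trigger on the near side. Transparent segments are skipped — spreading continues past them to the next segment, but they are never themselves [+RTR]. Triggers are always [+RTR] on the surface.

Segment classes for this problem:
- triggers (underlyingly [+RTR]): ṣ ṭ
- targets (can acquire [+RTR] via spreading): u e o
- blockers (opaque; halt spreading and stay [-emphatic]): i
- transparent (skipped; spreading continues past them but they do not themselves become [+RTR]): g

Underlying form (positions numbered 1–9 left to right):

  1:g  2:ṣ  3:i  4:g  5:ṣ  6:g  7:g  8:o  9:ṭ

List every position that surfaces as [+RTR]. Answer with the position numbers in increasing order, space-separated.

2 5 8 9

From /ṣ/ at 2 rightward: 3 /i/ blocks.
From /ṣ/ at 5 rightward: 6 /g/ transparent; 7 /g/ transparent; 8 /o/ → [+RTR]; 9 /ṭ/ is itself a trigger — this domain ends here.
From /ṭ/ at 9 rightward: word edge.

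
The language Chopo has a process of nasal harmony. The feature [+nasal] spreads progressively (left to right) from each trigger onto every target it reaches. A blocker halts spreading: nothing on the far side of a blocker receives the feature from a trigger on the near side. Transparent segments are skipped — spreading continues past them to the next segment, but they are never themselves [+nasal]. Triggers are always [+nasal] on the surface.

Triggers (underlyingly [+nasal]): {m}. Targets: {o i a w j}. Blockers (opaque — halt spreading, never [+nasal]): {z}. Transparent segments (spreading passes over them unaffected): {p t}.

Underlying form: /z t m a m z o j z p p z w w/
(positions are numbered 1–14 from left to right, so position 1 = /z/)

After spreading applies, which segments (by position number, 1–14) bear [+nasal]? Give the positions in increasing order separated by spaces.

3 4 5

From /m/ at 3 rightward: 4 /a/ → [+nasal]; 5 /m/ is itself a trigger — this domain ends here.
From /m/ at 5 rightward: 6 /z/ blocks.
Targets with no active source: positions 7 8 13 14 stay [-nasal].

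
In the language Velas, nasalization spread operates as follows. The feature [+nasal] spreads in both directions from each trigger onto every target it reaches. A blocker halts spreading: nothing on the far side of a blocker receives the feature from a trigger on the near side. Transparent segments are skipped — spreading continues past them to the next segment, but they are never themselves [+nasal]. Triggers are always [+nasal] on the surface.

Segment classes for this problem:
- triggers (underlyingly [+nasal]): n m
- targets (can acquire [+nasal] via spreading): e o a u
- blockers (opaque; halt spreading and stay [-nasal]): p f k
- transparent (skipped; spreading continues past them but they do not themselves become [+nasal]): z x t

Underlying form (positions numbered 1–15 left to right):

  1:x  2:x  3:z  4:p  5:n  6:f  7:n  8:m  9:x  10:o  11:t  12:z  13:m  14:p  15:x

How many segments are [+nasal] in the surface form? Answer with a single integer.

5

From /n/ at 5 rightward: 6 /f/ blocks.
From /n/ at 5 leftward: 4 /p/ blocks.
From /n/ at 7 rightward: 8 /m/ is itself a trigger — this domain ends here.
From /n/ at 7 leftward: 6 /f/ blocks.
From /m/ at 8 rightward: 9 /x/ transparent; 10 /o/ → [+nasal]; 11 /t/ transparent; 12 /z/ transparent; 13 /m/ is itself a trigger — this domain ends here.
From /m/ at 8 leftward: 7 /n/ is itself a trigger — this domain ends here.
From /m/ at 13 rightward: 14 /p/ blocks.
From /m/ at 13 leftward: 12 /z/ transparent; 11 /t/ transparent; 10 /o/ → [+nasal]; 9 /x/ transparent; 8 /m/ is itself a trigger — this domain ends here.
[+nasal] positions on the surface: 5 7 8 10 13.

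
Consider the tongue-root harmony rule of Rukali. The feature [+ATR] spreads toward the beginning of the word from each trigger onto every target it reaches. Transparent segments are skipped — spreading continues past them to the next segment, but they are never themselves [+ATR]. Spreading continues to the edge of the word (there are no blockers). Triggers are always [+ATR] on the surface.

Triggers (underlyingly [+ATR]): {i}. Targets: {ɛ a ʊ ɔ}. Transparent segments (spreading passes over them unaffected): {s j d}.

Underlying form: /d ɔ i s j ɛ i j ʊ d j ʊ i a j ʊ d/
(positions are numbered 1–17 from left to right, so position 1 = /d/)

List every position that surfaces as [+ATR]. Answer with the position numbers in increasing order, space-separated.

From /i/ at 3 leftward: 2 /ɔ/ → [+ATR]; 1 /d/ transparent; word edge.
From /i/ at 7 leftward: 6 /ɛ/ → [+ATR]; 5 /j/ transparent; 4 /s/ transparent; 3 /i/ is itself a trigger — this domain ends here.
From /i/ at 13 leftward: 12 /ʊ/ → [+ATR]; 11 /j/ transparent; 10 /d/ transparent; 9 /ʊ/ → [+ATR]; 8 /j/ transparent; 7 /i/ is itself a trigger — this domain ends here.
Targets with no active source: positions 14 16 stay [-ATR].

2 3 6 7 9 12 13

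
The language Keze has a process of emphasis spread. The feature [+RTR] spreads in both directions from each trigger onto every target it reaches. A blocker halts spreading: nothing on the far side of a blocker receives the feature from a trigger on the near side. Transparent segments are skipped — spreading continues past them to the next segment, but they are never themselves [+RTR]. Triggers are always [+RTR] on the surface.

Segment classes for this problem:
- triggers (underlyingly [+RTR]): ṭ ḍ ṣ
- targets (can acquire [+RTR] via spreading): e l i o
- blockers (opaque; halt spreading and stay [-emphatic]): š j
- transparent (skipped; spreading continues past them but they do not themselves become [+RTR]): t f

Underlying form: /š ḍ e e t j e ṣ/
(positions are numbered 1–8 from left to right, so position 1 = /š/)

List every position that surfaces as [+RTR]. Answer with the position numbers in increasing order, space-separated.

2 3 4 7 8

From /ḍ/ at 2 rightward: 3 /e/ → [+RTR]; 4 /e/ → [+RTR]; 5 /t/ transparent; 6 /j/ blocks.
From /ḍ/ at 2 leftward: 1 /š/ blocks.
From /ṣ/ at 8 rightward: word edge.
From /ṣ/ at 8 leftward: 7 /e/ → [+RTR]; 6 /j/ blocks.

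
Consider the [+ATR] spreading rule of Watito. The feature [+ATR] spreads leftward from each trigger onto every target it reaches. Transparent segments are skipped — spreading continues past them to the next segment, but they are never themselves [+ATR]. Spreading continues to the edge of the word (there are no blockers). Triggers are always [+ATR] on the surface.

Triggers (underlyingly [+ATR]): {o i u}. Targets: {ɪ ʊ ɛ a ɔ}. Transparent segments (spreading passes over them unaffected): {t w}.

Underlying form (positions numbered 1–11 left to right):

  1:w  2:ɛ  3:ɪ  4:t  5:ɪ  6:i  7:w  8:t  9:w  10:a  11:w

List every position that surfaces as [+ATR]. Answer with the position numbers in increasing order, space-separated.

From /i/ at 6 leftward: 5 /ɪ/ → [+ATR]; 4 /t/ transparent; 3 /ɪ/ → [+ATR]; 2 /ɛ/ → [+ATR]; 1 /w/ transparent; word edge.
Target with no active source: position 10 stays [-ATR].

2 3 5 6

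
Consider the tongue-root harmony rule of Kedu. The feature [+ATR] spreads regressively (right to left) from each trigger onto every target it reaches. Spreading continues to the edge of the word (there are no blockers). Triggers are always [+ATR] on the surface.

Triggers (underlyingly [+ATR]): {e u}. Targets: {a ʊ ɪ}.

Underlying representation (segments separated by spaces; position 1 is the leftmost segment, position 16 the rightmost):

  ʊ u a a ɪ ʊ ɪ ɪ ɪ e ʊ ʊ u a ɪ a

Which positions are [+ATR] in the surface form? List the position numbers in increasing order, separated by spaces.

1 2 3 4 5 6 7 8 9 10 11 12 13

From /u/ at 2 leftward: 1 /ʊ/ → [+ATR]; word edge.
From /e/ at 10 leftward: 9 /ɪ/ → [+ATR]; 8 /ɪ/ → [+ATR]; 7 /ɪ/ → [+ATR]; 6 /ʊ/ → [+ATR]; 5 /ɪ/ → [+ATR]; 4 /a/ → [+ATR]; 3 /a/ → [+ATR]; 2 /u/ is itself a trigger — this domain ends here.
From /u/ at 13 leftward: 12 /ʊ/ → [+ATR]; 11 /ʊ/ → [+ATR]; 10 /e/ is itself a trigger — this domain ends here.
Targets with no active source: positions 14 15 16 stay [-ATR].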